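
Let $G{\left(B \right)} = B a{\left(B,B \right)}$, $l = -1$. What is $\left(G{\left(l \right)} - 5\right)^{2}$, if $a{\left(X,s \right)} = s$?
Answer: $16$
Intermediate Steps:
$G{\left(B \right)} = B^{2}$ ($G{\left(B \right)} = B B = B^{2}$)
$\left(G{\left(l \right)} - 5\right)^{2} = \left(\left(-1\right)^{2} - 5\right)^{2} = \left(1 - 5\right)^{2} = \left(-4\right)^{2} = 16$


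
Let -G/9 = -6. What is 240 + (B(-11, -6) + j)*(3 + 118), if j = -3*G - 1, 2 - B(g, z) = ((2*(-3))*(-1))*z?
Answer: -14885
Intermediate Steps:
G = 54 (G = -9*(-6) = 54)
B(g, z) = 2 - 6*z (B(g, z) = 2 - (2*(-3))*(-1)*z = 2 - (-6*(-1))*z = 2 - 6*z)
j = -163 (j = -3*54 - 1 = -162 - 1 = -163)
240 + (B(-11, -6) + j)*(3 + 118) = 240 + ((2 - 6*(-6)) - 163)*(3 + 118) = 240 + ((2 + 36) - 163)*121 = 240 + (38 - 163)*121 = 240 - 125*121 = 240 - 15125 = -14885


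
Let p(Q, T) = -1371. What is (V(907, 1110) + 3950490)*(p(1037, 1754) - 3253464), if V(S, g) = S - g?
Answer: -12857532387645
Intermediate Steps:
(V(907, 1110) + 3950490)*(p(1037, 1754) - 3253464) = ((907 - 1*1110) + 3950490)*(-1371 - 3253464) = ((907 - 1110) + 3950490)*(-3254835) = (-203 + 3950490)*(-3254835) = 3950287*(-3254835) = -12857532387645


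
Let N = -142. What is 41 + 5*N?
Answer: -669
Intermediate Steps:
41 + 5*N = 41 + 5*(-142) = 41 - 710 = -669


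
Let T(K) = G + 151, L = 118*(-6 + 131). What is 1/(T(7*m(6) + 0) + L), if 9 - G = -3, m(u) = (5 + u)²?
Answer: 1/14913 ≈ 6.7056e-5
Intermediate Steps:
L = 14750 (L = 118*125 = 14750)
G = 12 (G = 9 - 1*(-3) = 9 + 3 = 12)
T(K) = 163 (T(K) = 12 + 151 = 163)
1/(T(7*m(6) + 0) + L) = 1/(163 + 14750) = 1/14913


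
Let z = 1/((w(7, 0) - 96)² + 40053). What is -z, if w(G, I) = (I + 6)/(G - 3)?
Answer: -4/195933 ≈ -2.0415e-5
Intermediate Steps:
w(G, I) = (6 + I)/(-3 + G)
z = 4/195933 (z = 1/(((6 + 0)/(-3 + 7) - 96)² + 40053) = 1/((6/4 - 96)² + 40053) = 1/(((¼)*6 - 96)² + 40053) = 1/((3/2 - 96)² + 40053) = 1/((-189/2)² + 40053) = 1/(35721/4 + 40053) = 1/(195933/4) = 4/195933 ≈ 2.0415e-5)
-z = -1*4/195933 = -4/195933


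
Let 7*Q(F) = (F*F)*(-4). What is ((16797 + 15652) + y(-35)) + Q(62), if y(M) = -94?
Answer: 211109/7 ≈ 30158.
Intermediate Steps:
Q(F) = -4*F²/7 (Q(F) = ((F*F)*(-4))/7 = (F²*(-4))/7 = (-4*F²)/7 = -4*F²/7)
((16797 + 15652) + y(-35)) + Q(62) = ((16797 + 15652) - 94) - 4/7*62² = (32449 - 94) - 4/7*3844 = 32355 - 15376/7 = 211109/7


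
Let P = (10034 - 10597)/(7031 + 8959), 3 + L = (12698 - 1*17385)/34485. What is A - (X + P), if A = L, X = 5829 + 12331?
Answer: -133538785327/7352202 ≈ -18163.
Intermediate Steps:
X = 18160
L = -108142/34485 (L = -3 + (12698 - 1*17385)/34485 = -3 + (12698 - 17385)*(1/34485) = -3 - 4687*1/34485 = -3 - 4687/34485 = -108142/34485 ≈ -3.1359)
P = -563/15990 ≈ -0.035210
A = -108142/34485 ≈ -3.1359
A - (X + P) = -108142/34485 - (18160 - 563/15990) = -108142/34485 - 1*290377837/15990 = -108142/34485 - 290377837/15990 = -133538785327/7352202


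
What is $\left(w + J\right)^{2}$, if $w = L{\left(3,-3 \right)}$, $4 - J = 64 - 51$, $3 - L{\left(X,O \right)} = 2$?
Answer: $64$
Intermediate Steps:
$L{\left(X,O \right)} = 1$ ($L{\left(X,O \right)} = 3 - 2 = 1$)
$J = -9$ ($J = 4 - \left(64 - 51\right) = 4 - 13 = -9$)
$w = 1$
$\left(w + J\right)^{2} = \left(1 - 9\right)^{2} = \left(-8\right)^{2} = 64$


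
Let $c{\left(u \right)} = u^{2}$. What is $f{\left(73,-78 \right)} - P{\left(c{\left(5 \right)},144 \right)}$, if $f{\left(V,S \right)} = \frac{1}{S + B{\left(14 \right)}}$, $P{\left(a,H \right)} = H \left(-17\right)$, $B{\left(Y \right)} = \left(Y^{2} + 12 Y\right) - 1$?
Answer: $\frac{697681}{285} \approx 2448.0$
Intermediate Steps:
$B{\left(Y \right)} = -1 + Y^{2} + 12 Y$
$P{\left(a,H \right)} = - 17 H$
$f{\left(V,S \right)} = \frac{1}{363 + S}$ ($f{\left(V,S \right)} = \frac{1}{S + \left(-1 + 14^{2} + 12 \cdot 14\right)} = \frac{1}{S + \left(-1 + 196 + 168\right)} = \frac{1}{S + 363} = \frac{1}{363 + S}$)
$f{\left(73,-78 \right)} - P{\left(c{\left(5 \right)},144 \right)} = \frac{1}{363 - 78} - \left(-17\right) 144 = \frac{1}{285} - -2448 = \frac{1}{285} + 2448 = \frac{697681}{285}$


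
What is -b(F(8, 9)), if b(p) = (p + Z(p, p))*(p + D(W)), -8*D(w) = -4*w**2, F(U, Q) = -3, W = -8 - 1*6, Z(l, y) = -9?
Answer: 1140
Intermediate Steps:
W = -14 (W = -8 - 6 = -14)
D(w) = w**2/2 (D(w) = -(-1)*w**2/2 = w**2/2)
b(p) = (-9 + p)*(98 + p) (b(p) = (p - 9)*(p + (1/2)*(-14)**2) = (-9 + p)*(p + (1/2)*196) = (-9 + p)*(p + 98) = (-9 + p)*(98 + p))
-b(F(8, 9)) = -(-882 + (-3)**2 + 89*(-3)) = -(-882 + 9 - 267) = -1*(-1140) = 1140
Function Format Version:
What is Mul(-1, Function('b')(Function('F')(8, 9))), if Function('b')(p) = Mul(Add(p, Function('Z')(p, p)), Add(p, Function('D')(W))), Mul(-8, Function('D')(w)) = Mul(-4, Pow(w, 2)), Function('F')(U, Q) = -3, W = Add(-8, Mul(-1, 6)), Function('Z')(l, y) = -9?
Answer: 1140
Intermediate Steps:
W = -14 (W = Add(-8, -6) = -14)
Function('D')(w) = Mul(Rational(1, 2), Pow(w, 2)) (Function('D')(w) = Mul(Rational(-1, 8), Mul(-4, Pow(w, 2))) = Mul(Rational(1, 2), Pow(w, 2)))
Function('b')(p) = Mul(Add(-9, p), Add(98, p)) (Function('b')(p) = Mul(Add(p, -9), Add(p, Mul(Rational(1, 2), Pow(-14, 2)))) = Mul(Add(-9, p), Add(p, Mul(Rational(1, 2), 196))) = Mul(Add(-9, p), Add(p, 98)) = Mul(Add(-9, p), Add(98, p)))
Mul(-1, Function('b')(Function('F')(8, 9))) = Mul(-1, Add(-882, Pow(-3, 2), Mul(89, -3))) = Mul(-1, Add(-882, 9, -267)) = Mul(-1, -1140) = 1140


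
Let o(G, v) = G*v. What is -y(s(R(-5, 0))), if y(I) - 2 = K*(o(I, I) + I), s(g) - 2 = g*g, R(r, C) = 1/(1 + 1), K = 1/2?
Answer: -181/32 ≈ -5.6563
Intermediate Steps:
K = 1/2 ≈ 0.50000
R(r, C) = 1/2
s(g) = 2 + g**2 (s(g) = 2 + g*g = 2 + g**2)
y(I) = 2 + I/2 + I**2/2 (y(I) = 2 + (I*I + I)/2 = 2 + (I**2 + I)/2 = 2 + (I + I**2)/2 = 2 + (I/2 + I**2/2) = 2 + I/2 + I**2/2)
-y(s(R(-5, 0))) = -(2 + (2 + (1/2)**2)/2 + (2 + (1/2)**2)**2/2) = -(2 + (2 + 1/4)/2 + (2 + 1/4)**2/2) = -(2 + (1/2)*(9/4) + (9/4)**2/2) = -(2 + 9/8 + (1/2)*(81/16)) = -(2 + 9/8 + 81/32) = -1*181/32 = -181/32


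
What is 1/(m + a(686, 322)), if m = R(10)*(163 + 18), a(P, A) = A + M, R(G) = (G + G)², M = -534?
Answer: 1/72188 ≈ 1.3853e-5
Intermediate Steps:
R(G) = 4*G² (R(G) = (2*G)² = 4*G²)
a(P, A) = -534 + A (a(P, A) = A - 534 = -534 + A)
m = 72400 (m = (4*10²)*(163 + 18) = (4*100)*181 = 400*181 = 72400)
1/(m + a(686, 322)) = 1/(72400 + (-534 + 322)) = 1/(72400 - 212) = 1/72188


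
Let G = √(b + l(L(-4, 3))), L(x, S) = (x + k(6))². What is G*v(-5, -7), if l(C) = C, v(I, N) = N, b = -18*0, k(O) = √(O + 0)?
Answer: -28 + 7*√6 ≈ -10.854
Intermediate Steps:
k(O) = √O
b = 0
L(x, S) = (x + √6)²
G = 4 - √6 (G = √(0 + (-4 + √6)²) = √((-4 + √6)²) = 4 - √6 ≈ 1.5505)
G*v(-5, -7) = (4 - √6)*(-7) = -28 + 7*√6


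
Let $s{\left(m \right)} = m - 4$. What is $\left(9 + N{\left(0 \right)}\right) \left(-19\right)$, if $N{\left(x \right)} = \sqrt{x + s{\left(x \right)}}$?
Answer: $-171 - 38 i \approx -171.0 - 38.0 i$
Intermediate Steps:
$s{\left(m \right)} = -4 + m$ ($s{\left(m \right)} = m - 4 = -4 + m$)
$N{\left(x \right)} = \sqrt{-4 + 2 x}$ ($N{\left(x \right)} = \sqrt{x + \left(-4 + x\right)} = \sqrt{-4 + 2 x}$)
$\left(9 + N{\left(0 \right)}\right) \left(-19\right) = \left(9 + \sqrt{-4 + 2 \cdot 0}\right) \left(-19\right) = \left(9 + \sqrt{-4 + 0}\right) \left(-19\right) = \left(9 + \sqrt{-4}\right) \left(-19\right) = \left(9 + 2 i\right) \left(-19\right) = -171 - 38 i$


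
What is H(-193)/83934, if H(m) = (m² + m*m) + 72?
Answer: 37285/41967 ≈ 0.88844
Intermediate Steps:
H(m) = 72 + 2*m² (H(m) = (m² + m²) + 72 = 2*m² + 72 = 72 + 2*m²)
H(-193)/83934 = (72 + 2*(-193)²)/83934 = (72 + 2*37249)*(1/83934) = (72 + 74498)*(1/83934) = 74570*(1/83934) = 37285/41967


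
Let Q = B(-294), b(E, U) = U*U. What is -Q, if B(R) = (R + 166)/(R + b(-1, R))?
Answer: 64/43071 ≈ 0.0014859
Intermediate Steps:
b(E, U) = U²
B(R) = (166 + R)/(R + R²) (B(R) = (R + 166)/(R + R²) = (166 + R)/(R + R²))
Q = -64/43071 (Q = (166 - 294)/((-294)*(1 - 294)) = -1/294*(-128)/(-293) = -1/294*(-1/293)*(-128) = -64/43071 ≈ -0.0014859)
-Q = -1*(-64/43071) = 64/43071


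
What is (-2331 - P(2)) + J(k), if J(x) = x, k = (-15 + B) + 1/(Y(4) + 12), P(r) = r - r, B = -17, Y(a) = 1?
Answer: -30718/13 ≈ -2362.9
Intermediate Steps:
P(r) = 0
k = -415/13 (k = (-15 - 17) + 1/(1 + 12) = -32 + 1/13 = -415/13 ≈ -31.923)
(-2331 - P(2)) + J(k) = (-2331 - 1*0) - 415/13 = (-2331 + 0) - 415/13 = -2331 - 415/13 = -30718/13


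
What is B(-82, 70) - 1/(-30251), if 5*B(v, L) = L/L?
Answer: 30256/151255 ≈ 0.20003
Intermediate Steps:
B(v, L) = ⅕ (B(v, L) = (L/L)/5 = (⅕)*1 = ⅕)
B(-82, 70) - 1/(-30251) = ⅕ - 1/(-30251) = ⅕ - 1*(-1/30251) = ⅕ + 1/30251 = 30256/151255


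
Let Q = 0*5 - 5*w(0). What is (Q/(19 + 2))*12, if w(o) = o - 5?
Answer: 100/7 ≈ 14.286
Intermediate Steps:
w(o) = -5 + o
Q = 25 (Q = 0*5 - 5*(-5 + 0) = 0 - 5*(-5) = 0 + 25 = 25)
(Q/(19 + 2))*12 = (25/(19 + 2))*12 = (25/21)*12 = 100/7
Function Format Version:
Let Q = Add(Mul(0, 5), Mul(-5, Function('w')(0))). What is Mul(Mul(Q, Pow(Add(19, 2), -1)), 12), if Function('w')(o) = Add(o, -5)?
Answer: Rational(100, 7) ≈ 14.286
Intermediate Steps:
Function('w')(o) = Add(-5, o)
Q = 25 (Q = Add(Mul(0, 5), Mul(-5, Add(-5, 0))) = Add(0, Mul(-5, -5)) = Add(0, 25) = 25)
Mul(Mul(Q, Pow(Add(19, 2), -1)), 12) = Mul(Mul(25, Pow(Add(19, 2), -1)), 12) = Mul(Mul(25, Pow(21, -1)), 12) = Mul(Mul(25, Rational(1, 21)), 12) = Mul(Rational(25, 21), 12) = Rational(100, 7)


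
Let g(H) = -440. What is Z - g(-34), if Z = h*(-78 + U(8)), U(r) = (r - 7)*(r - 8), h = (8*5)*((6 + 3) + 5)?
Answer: -43240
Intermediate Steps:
h = 560 (h = 40*(9 + 5) = 40*14 = 560)
U(r) = (-8 + r)*(-7 + r) (U(r) = (-7 + r)*(-8 + r) = (-8 + r)*(-7 + r))
Z = -43680 (Z = 560*(-78 + (56 + 8² - 15*8)) = 560*(-78 + (56 + 64 - 120)) = 560*(-78 + 0) = 560*(-78) = -43680)
Z - g(-34) = -43680 - 1*(-440) = -43680 + 440 = -43240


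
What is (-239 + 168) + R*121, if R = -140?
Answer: -17011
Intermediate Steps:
(-239 + 168) + R*121 = (-239 + 168) - 140*121 = -71 - 16940 = -17011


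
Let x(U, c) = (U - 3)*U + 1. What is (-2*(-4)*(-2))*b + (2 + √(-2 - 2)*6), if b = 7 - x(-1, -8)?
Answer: -30 + 12*I ≈ -30.0 + 12.0*I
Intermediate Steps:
x(U, c) = 1 + U*(-3 + U) (x(U, c) = (-3 + U)*U + 1 = U*(-3 + U) + 1 = 1 + U*(-3 + U))
b = 2 (b = 7 - (1 + (-1)² - 3*(-1)) = 7 - (1 + 1 + 3) = 7 - 1*5 = 7 - 5 = 2)
(-2*(-4)*(-2))*b + (2 + √(-2 - 2)*6) = (-2*(-4)*(-2))*2 + (2 + √(-2 - 2)*6) = (8*(-2))*2 + (2 + √(-4)*6) = -16*2 + (2 + (2*I)*6) = -32 + (2 + 12*I) = -30 + 12*I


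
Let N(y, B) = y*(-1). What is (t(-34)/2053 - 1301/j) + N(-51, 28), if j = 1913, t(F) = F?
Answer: 197560844/3927389 ≈ 50.303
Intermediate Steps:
N(y, B) = -y
(t(-34)/2053 - 1301/j) + N(-51, 28) = (-34/2053 - 1301/1913) - 1*(-51) = (-34*1/2053 - 1301*1/1913) + 51 = (-34/2053 - 1301/1913) + 51 = -2735995/3927389 + 51 = 197560844/3927389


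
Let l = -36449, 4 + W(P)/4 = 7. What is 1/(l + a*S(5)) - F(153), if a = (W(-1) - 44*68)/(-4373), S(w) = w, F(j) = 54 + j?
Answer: -32990955812/159376577 ≈ -207.00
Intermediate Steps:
W(P) = 12 (W(P) = -16 + 4*7 = -16 + 28 = 12)
a = 2980/4373 (a = (12 - 44*68)/(-4373) = (12 - 2992)*(-1/4373) = -2980*(-1/4373) = 2980/4373 ≈ 0.68145)
1/(l + a*S(5)) - F(153) = 1/(-36449 + (2980/4373)*5) - (54 + 153) = 1/(-36449 + 14900/4373) - 1*207 = 1/(-159376577/4373) - 207 = -4373/159376577 - 207 = -32990955812/159376577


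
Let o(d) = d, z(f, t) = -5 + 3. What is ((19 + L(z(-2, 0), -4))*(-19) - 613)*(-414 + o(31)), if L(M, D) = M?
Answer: 358488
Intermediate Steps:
z(f, t) = -2
((19 + L(z(-2, 0), -4))*(-19) - 613)*(-414 + o(31)) = ((19 - 2)*(-19) - 613)*(-414 + 31) = (17*(-19) - 613)*(-383) = (-323 - 613)*(-383) = -936*(-383) = 358488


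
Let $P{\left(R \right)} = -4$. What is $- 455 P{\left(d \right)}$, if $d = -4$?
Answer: $1820$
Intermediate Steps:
$- 455 P{\left(d \right)} = \left(-455\right) \left(-4\right) = 1820$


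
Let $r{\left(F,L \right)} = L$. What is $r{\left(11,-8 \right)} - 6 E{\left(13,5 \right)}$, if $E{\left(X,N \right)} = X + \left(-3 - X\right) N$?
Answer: $394$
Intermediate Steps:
$E{\left(X,N \right)} = X + N \left(-3 - X\right)$
$r{\left(11,-8 \right)} - 6 E{\left(13,5 \right)} = -8 - 6 \left(13 - 15 - 5 \cdot 13\right) = -8 - 6 \left(13 - 15 - 65\right) = -8 - -402 = -8 + 402 = 394$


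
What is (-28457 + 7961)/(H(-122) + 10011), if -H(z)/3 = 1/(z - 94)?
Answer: -1475712/720793 ≈ -2.0473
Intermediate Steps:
H(z) = -3/(-94 + z) (H(z) = -3/(z - 94) = -3/(-94 + z))
(-28457 + 7961)/(H(-122) + 10011) = (-28457 + 7961)/(-3/(-94 - 122) + 10011) = -20496/(-3/(-216) + 10011) = -20496/(-3*(-1/216) + 10011) = -20496/(1/72 + 10011) = -20496/720793/72 = -20496*72/720793 = -1475712/720793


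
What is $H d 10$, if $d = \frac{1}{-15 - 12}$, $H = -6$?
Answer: $\frac{20}{9} \approx 2.2222$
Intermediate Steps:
$d = - \frac{1}{27}$ ($d = \frac{1}{-27} = - \frac{1}{27} \approx -0.037037$)
$H d 10 = \left(-6\right) \left(- \frac{1}{27}\right) 10 = \frac{2}{9} \cdot 10 = \frac{20}{9}$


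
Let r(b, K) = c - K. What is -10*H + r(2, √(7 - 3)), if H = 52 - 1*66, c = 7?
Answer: 145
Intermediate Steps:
r(b, K) = 7 - K
H = -14 (H = 52 - 66 = -14)
-10*H + r(2, √(7 - 3)) = -10*(-14) + (7 - √(7 - 3)) = 140 + (7 - √4) = 140 + (7 - 1*2) = 140 + (7 - 2) = 140 + 5 = 145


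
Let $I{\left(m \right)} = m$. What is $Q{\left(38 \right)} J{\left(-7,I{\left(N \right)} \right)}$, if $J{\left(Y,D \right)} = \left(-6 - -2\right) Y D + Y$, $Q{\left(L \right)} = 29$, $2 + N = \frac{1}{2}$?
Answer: $-1421$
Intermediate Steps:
$N = - \frac{3}{2}$ ($N = -2 + \frac{1}{2} = - \frac{3}{2} \approx -1.5$)
$J{\left(Y,D \right)} = Y - 4 D Y$ ($J{\left(Y,D \right)} = \left(-6 + 2\right) Y D + Y = - 4 Y D + Y = - 4 D Y + Y = Y - 4 D Y$)
$Q{\left(38 \right)} J{\left(-7,I{\left(N \right)} \right)} = 29 \left(- 7 \left(1 - -6\right)\right) = 29 \left(- 7 \left(1 + 6\right)\right) = 29 \left(\left(-7\right) 7\right) = 29 \left(-49\right) = -1421$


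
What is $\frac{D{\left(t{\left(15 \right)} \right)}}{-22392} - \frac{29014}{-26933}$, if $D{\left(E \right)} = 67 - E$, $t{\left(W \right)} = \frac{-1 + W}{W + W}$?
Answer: $\frac{4859171593}{4523128020} \approx 1.0743$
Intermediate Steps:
$t{\left(W \right)} = \frac{-1 + W}{2 W}$
$\frac{D{\left(t{\left(15 \right)} \right)}}{-22392} - \frac{29014}{-26933} = \frac{67 - \frac{-1 + 15}{2 \cdot 15}}{-22392} - \frac{29014}{-26933} = \left(67 - \frac{1}{2} \cdot \frac{1}{15} \cdot 14\right) \left(- \frac{1}{22392}\right) - - \frac{29014}{26933} = \left(67 - \frac{7}{15}\right) \left(- \frac{1}{22392}\right) + \frac{29014}{26933} = \frac{998}{15} \left(- \frac{1}{22392}\right) + \frac{29014}{26933} = - \frac{499}{167940} + \frac{29014}{26933} = \frac{4859171593}{4523128020}$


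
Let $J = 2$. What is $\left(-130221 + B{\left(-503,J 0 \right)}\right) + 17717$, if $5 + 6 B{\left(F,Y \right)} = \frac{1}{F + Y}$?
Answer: $- \frac{169769794}{1509} \approx -1.125 \cdot 10^{5}$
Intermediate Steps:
$B{\left(F,Y \right)} = - \frac{5}{6} + \frac{1}{6 \left(F + Y\right)}$
$\left(-130221 + B{\left(-503,J 0 \right)}\right) + 17717 = \left(-130221 + \frac{1 - -2515 - 5 \cdot 2 \cdot 0}{6 \left(-503 + 2 \cdot 0\right)}\right) + 17717 = \left(-130221 + \frac{1 + 2515 - 0}{6 \left(-503 + 0\right)}\right) + 17717 = \left(-130221 + \frac{1 + 2515 + 0}{6 \left(-503\right)}\right) + 17717 = \left(-130221 + \frac{1}{6} \left(- \frac{1}{503}\right) 2516\right) + 17717 = \left(-130221 - \frac{1258}{1509}\right) + 17717 = - \frac{196504747}{1509} + 17717 = - \frac{169769794}{1509}$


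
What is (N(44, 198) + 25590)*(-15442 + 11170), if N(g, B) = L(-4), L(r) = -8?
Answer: -109286304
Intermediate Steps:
N(g, B) = -8
(N(44, 198) + 25590)*(-15442 + 11170) = (-8 + 25590)*(-15442 + 11170) = 25582*(-4272) = -109286304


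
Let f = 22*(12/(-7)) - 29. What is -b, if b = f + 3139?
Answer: -21506/7 ≈ -3072.3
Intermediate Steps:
f = -467/7 (f = 22*(12*(-⅐)) - 29 = 22*(-12/7) - 29 = -264/7 - 29 = -467/7 ≈ -66.714)
b = 21506/7 (b = -467/7 + 3139 = 21506/7 ≈ 3072.3)
-b = -1*21506/7 = -21506/7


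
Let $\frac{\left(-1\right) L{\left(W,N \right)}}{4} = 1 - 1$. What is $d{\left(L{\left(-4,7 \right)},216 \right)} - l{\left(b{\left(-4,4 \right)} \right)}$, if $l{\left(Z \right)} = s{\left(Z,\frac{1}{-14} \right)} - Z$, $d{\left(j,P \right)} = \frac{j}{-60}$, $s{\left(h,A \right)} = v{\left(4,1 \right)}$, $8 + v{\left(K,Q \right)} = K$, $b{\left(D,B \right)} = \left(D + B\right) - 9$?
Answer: $-5$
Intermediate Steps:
$b{\left(D,B \right)} = -9 + B + D$ ($b{\left(D,B \right)} = \left(B + D\right) - 9 = -9 + B + D$)
$L{\left(W,N \right)} = 0$ ($L{\left(W,N \right)} = - 4 \left(1 - 1\right) = \left(-4\right) 0 = 0$)
$v{\left(K,Q \right)} = -8 + K$
$s{\left(h,A \right)} = -4$ ($s{\left(h,A \right)} = -8 + 4 = -4$)
$d{\left(j,P \right)} = - \frac{j}{60}$ ($d{\left(j,P \right)} = j \left(- \frac{1}{60}\right) = - \frac{j}{60}$)
$l{\left(Z \right)} = -4 - Z$
$d{\left(L{\left(-4,7 \right)},216 \right)} - l{\left(b{\left(-4,4 \right)} \right)} = \left(- \frac{1}{60}\right) 0 - \left(-4 - \left(-9 + 4 - 4\right)\right) = 0 - \left(-4 - -9\right) = 0 - \left(-4 + 9\right) = 0 - 5 = -5$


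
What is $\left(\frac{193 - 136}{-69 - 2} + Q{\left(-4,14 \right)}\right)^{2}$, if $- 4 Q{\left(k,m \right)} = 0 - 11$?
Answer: $\frac{305809}{80656} \approx 3.7915$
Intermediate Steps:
$Q{\left(k,m \right)} = \frac{11}{4}$ ($Q{\left(k,m \right)} = - \frac{0 - 11}{4} = \left(- \frac{1}{4}\right) \left(-11\right) = \frac{11}{4}$)
$\left(\frac{193 - 136}{-69 - 2} + Q{\left(-4,14 \right)}\right)^{2} = \left(\frac{193 - 136}{-69 - 2} + \frac{11}{4}\right)^{2} = \left(\frac{57}{-71} + \frac{11}{4}\right)^{2} = \left(57 \left(- \frac{1}{71}\right) + \frac{11}{4}\right)^{2} = \left(- \frac{57}{71} + \frac{11}{4}\right)^{2} = \left(\frac{553}{284}\right)^{2} = \frac{305809}{80656}$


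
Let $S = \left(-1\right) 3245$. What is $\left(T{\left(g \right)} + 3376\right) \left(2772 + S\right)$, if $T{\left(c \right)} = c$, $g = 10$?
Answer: $-1601578$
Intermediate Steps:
$S = -3245$
$\left(T{\left(g \right)} + 3376\right) \left(2772 + S\right) = \left(10 + 3376\right) \left(2772 - 3245\right) = 3386 \left(-473\right) = -1601578$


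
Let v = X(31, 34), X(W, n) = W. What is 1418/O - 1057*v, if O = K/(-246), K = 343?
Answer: -11587909/343 ≈ -33784.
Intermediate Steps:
O = -343/246 (O = 343/(-246) = 343*(-1/246) = -343/246 ≈ -1.3943)
v = 31
1418/O - 1057*v = 1418/(-343/246) - 1057*31 = 1418*(-246/343) - 32767 = -348828/343 - 32767 = -11587909/343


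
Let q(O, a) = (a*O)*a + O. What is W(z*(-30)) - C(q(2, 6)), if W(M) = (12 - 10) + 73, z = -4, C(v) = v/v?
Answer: 74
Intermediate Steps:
q(O, a) = O + O*a**2 (q(O, a) = (O*a)*a + O = O*a**2 + O = O + O*a**2)
C(v) = 1
W(M) = 75 (W(M) = 2 + 73 = 75)
W(z*(-30)) - C(q(2, 6)) = 75 - 1*1 = 75 - 1 = 74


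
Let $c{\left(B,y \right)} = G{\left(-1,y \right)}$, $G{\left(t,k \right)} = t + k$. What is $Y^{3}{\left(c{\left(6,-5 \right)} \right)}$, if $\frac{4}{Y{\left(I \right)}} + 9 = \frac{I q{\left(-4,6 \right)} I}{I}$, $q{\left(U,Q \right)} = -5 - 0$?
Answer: $\frac{64}{9261} \approx 0.0069107$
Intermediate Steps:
$G{\left(t,k \right)} = k + t$
$q{\left(U,Q \right)} = -5$ ($q{\left(U,Q \right)} = -5 + 0 = -5$)
$c{\left(B,y \right)} = -1 + y$ ($c{\left(B,y \right)} = y - 1 = -1 + y$)
$Y{\left(I \right)} = \frac{4}{-9 - 5 I}$ ($Y{\left(I \right)} = \frac{4}{-9 + \frac{I \left(-5\right) I}{I}} = \frac{4}{-9 + \frac{- 5 I I}{I}} = \frac{4}{-9 + \frac{\left(-5\right) I^{2}}{I}} = \frac{4}{-9 - 5 I}$)
$Y^{3}{\left(c{\left(6,-5 \right)} \right)} = \left(\frac{4}{-9 - 5 \left(-1 - 5\right)}\right)^{3} = \left(\frac{4}{-9 - -30}\right)^{3} = \left(\frac{4}{-9 + 30}\right)^{3} = \left(\frac{4}{21}\right)^{3} = \frac{64}{9261}$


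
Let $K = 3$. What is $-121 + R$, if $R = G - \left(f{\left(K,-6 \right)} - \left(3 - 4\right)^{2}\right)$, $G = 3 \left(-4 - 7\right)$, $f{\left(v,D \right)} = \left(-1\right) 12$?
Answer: $-141$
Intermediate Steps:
$f{\left(v,D \right)} = -12$
$G = -33$ ($G = 3 \left(-11\right) = -33$)
$R = -20$ ($R = -33 - \left(-12 - \left(3 - 4\right)^{2}\right) = -33 - \left(-12 - \left(-1\right)^{2}\right) = -33 - \left(-12 - 1\right) = -33 - -13 = -33 + 13 = -20$)
$-121 + R = -121 - 20 = -141$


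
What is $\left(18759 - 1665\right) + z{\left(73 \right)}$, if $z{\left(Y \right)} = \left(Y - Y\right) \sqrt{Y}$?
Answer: $17094$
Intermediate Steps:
$z{\left(Y \right)} = 0$ ($z{\left(Y \right)} = 0 \sqrt{Y} = 0$)
$\left(18759 - 1665\right) + z{\left(73 \right)} = \left(18759 - 1665\right) + 0 = 17094 + 0 = 17094$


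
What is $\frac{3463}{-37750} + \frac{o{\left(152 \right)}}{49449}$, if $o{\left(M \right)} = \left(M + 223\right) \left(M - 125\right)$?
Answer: $\frac{70325621}{622233250} \approx 0.11302$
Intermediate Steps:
$o{\left(M \right)} = \left(-125 + M\right) \left(223 + M\right)$ ($o{\left(M \right)} = \left(223 + M\right) \left(-125 + M\right) = \left(-125 + M\right) \left(223 + M\right)$)
$\frac{3463}{-37750} + \frac{o{\left(152 \right)}}{49449} = \frac{3463}{-37750} + \frac{-27875 + 152^{2} + 98 \cdot 152}{49449} = 3463 \left(- \frac{1}{37750}\right) + \left(-27875 + 23104 + 14896\right) \frac{1}{49449} = - \frac{3463}{37750} + 10125 \cdot \frac{1}{49449} = - \frac{3463}{37750} + \frac{3375}{16483} = \frac{70325621}{622233250}$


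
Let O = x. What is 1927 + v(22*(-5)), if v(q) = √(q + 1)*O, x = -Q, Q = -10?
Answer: 1927 + 10*I*√109 ≈ 1927.0 + 104.4*I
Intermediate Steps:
x = 10 (x = -1*(-10) = 10)
O = 10
v(q) = 10*√(1 + q) (v(q) = √(q + 1)*10 = √(1 + q)*10 = 10*√(1 + q))
1927 + v(22*(-5)) = 1927 + 10*√(1 + 22*(-5)) = 1927 + 10*√(1 - 110) = 1927 + 10*√(-109) = 1927 + 10*(I*√109) = 1927 + 10*I*√109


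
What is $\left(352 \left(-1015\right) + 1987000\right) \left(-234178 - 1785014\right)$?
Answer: $-3290717586240$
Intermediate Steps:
$\left(352 \left(-1015\right) + 1987000\right) \left(-234178 - 1785014\right) = \left(-357280 + 1987000\right) \left(-2019192\right) = 1629720 \left(-2019192\right) = -3290717586240$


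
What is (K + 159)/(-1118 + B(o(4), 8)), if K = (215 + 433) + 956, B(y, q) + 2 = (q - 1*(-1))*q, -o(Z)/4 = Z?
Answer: -1763/1048 ≈ -1.6823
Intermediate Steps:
o(Z) = -4*Z
B(y, q) = -2 + q*(1 + q) (B(y, q) = -2 + (q - 1*(-1))*q = -2 + (q + 1)*q = -2 + (1 + q)*q = -2 + q*(1 + q))
K = 1604 (K = 648 + 956 = 1604)
(K + 159)/(-1118 + B(o(4), 8)) = (1604 + 159)/(-1118 + (-2 + 8 + 8²)) = 1763/(-1118 + (-2 + 8 + 64)) = 1763/(-1118 + 70) = 1763/(-1048) = 1763*(-1/1048) = -1763/1048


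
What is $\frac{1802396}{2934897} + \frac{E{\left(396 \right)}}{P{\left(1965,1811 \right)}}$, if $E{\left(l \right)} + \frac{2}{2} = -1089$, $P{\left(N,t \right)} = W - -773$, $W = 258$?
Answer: $- \frac{1340767454}{3025878807} \approx -0.4431$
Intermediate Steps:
$P{\left(N,t \right)} = 1031$ ($P{\left(N,t \right)} = 258 - -773 = 258 + 773 = 1031$)
$E{\left(l \right)} = -1090$ ($E{\left(l \right)} = -1 - 1089 = -1090$)
$\frac{1802396}{2934897} + \frac{E{\left(396 \right)}}{P{\left(1965,1811 \right)}} = \frac{1802396}{2934897} - \frac{1090}{1031} = - \frac{1340767454}{3025878807}$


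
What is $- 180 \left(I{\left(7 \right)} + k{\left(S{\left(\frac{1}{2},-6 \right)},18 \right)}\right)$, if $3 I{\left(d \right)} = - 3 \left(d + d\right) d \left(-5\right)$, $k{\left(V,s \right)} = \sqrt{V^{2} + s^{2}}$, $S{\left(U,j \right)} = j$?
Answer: $-88200 - 1080 \sqrt{10} \approx -91615.0$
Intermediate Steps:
$I{\left(d \right)} = 10 d^{2}$ ($I{\left(d \right)} = \frac{- 3 \left(d + d\right) d \left(-5\right)}{3} = \frac{- 3 \cdot 2 d d \left(-5\right)}{3} = \frac{- 6 d d \left(-5\right)}{3} = \frac{- 6 d^{2} \left(-5\right)}{3} = \frac{30 d^{2}}{3} = 10 d^{2}$)
$- 180 \left(I{\left(7 \right)} + k{\left(S{\left(\frac{1}{2},-6 \right)},18 \right)}\right) = - 180 \left(10 \cdot 7^{2} + \sqrt{\left(-6\right)^{2} + 18^{2}}\right) = - 180 \left(10 \cdot 49 + \sqrt{36 + 324}\right) = - 180 \left(490 + \sqrt{360}\right) = - 180 \left(490 + 6 \sqrt{10}\right) = -88200 - 1080 \sqrt{10}$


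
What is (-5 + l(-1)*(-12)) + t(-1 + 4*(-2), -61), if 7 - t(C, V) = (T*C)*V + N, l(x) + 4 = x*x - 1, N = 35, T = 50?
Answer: -27435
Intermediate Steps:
l(x) = -5 + x² (l(x) = -4 + (x*x - 1) = -4 + (x² - 1) = -4 + (-1 + x²) = -5 + x²)
t(C, V) = -28 - 50*C*V (t(C, V) = 7 - ((50*C)*V + 35) = 7 - (50*C*V + 35) = 7 - (35 + 50*C*V) = 7 + (-35 - 50*C*V) = -28 - 50*C*V)
(-5 + l(-1)*(-12)) + t(-1 + 4*(-2), -61) = (-5 + (-5 + (-1)²)*(-12)) + (-28 - 50*(-1 + 4*(-2))*(-61)) = (-5 + (-5 + 1)*(-12)) + (-28 - 50*(-1 - 8)*(-61)) = (-5 - 4*(-12)) + (-28 - 50*(-9)*(-61)) = (-5 + 48) + (-28 - 27450) = 43 - 27478 = -27435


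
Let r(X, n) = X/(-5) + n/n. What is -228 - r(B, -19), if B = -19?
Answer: -1164/5 ≈ -232.80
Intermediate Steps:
r(X, n) = 1 - X/5 (r(X, n) = X*(-1/5) + 1 = -X/5 + 1 = 1 - X/5)
-228 - r(B, -19) = -228 - (1 - 1/5*(-19)) = -228 - (1 + 19/5) = -228 - 1*24/5 = -228 - 24/5 = -1164/5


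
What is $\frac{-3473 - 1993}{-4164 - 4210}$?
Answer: $\frac{2733}{4187} \approx 0.65273$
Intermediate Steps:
$\frac{-3473 - 1993}{-4164 - 4210} = - \frac{5466}{-8374} = \left(-5466\right) \left(- \frac{1}{8374}\right) = \frac{2733}{4187}$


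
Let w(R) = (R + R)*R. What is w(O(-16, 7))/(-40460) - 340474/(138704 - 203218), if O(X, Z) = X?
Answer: 1717818359/326279555 ≈ 5.2649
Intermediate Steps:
w(R) = 2*R**2 (w(R) = (2*R)*R = 2*R**2)
w(O(-16, 7))/(-40460) - 340474/(138704 - 203218) = (2*(-16)**2)/(-40460) - 340474/(138704 - 203218) = (2*256)*(-1/40460) - 340474/(-64514) = 512*(-1/40460) - 340474*(-1/64514) = -128/10115 + 170237/32257 = 1717818359/326279555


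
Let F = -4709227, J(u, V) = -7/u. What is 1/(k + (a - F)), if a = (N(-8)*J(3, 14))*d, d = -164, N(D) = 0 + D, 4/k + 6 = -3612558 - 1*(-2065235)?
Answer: 4641987/21845959844501 ≈ 2.1249e-7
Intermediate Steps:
k = -4/1547329 (k = 4/(-6 + (-3612558 - 1*(-2065235))) = 4/(-6 + (-3612558 + 2065235)) = 4/(-6 - 1547323) = 4/(-1547329) = 4*(-1/1547329) = -4/1547329 ≈ -2.5851e-6)
N(D) = D
a = -9184/3 (a = -(-56)/3*(-164) = -8*(-7/3)*(-164) = (56/3)*(-164) = -9184/3 ≈ -3061.3)
1/(k + (a - F)) = 1/(-4/1547329 + (-9184/3 - 1*(-4709227))) = 1/(-4/1547329 + (-9184/3 + 4709227)) = 1/(-4/1547329 + 14118497/3) = 1/(21845959844501/4641987) = 4641987/21845959844501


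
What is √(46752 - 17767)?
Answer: √28985 ≈ 170.25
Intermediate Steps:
√(46752 - 17767) = √28985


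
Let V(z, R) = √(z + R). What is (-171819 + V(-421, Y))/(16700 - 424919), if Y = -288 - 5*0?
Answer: 57273/136073 - I*√709/408219 ≈ 0.4209 - 6.5227e-5*I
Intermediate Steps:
Y = -288 (Y = -288 - 1*0 = -288 + 0 = -288)
V(z, R) = √(R + z)
(-171819 + V(-421, Y))/(16700 - 424919) = (-171819 + √(-288 - 421))/(16700 - 424919) = (-171819 + √(-709))/(-408219) = (-171819 + I*√709)*(-1/408219) = 57273/136073 - I*√709/408219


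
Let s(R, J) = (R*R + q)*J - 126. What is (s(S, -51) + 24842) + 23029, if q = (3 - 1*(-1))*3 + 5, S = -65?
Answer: -168597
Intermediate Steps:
q = 17 (q = (3 + 1)*3 + 5 = 4*3 + 5 = 12 + 5 = 17)
s(R, J) = -126 + J*(17 + R**2) (s(R, J) = (R*R + 17)*J - 126 = (R**2 + 17)*J - 126 = (17 + R**2)*J - 126 = J*(17 + R**2) - 126 = -126 + J*(17 + R**2))
(s(S, -51) + 24842) + 23029 = ((-126 + 17*(-51) - 51*(-65)**2) + 24842) + 23029 = ((-126 - 867 - 51*4225) + 24842) + 23029 = ((-126 - 867 - 215475) + 24842) + 23029 = (-216468 + 24842) + 23029 = -191626 + 23029 = -168597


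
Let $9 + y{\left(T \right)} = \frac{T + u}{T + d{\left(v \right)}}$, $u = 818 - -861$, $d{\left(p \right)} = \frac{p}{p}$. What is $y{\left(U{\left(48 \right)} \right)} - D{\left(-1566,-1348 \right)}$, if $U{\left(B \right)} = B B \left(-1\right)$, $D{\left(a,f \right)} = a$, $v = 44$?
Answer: $\frac{3586396}{2303} \approx 1557.3$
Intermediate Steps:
$d{\left(p \right)} = 1$
$U{\left(B \right)} = - B^{2}$ ($U{\left(B \right)} = B^{2} \left(-1\right) = - B^{2}$)
$u = 1679$ ($u = 818 + 861 = 1679$)
$y{\left(T \right)} = -9 + \frac{1679 + T}{1 + T}$ ($y{\left(T \right)} = -9 + \frac{T + 1679}{T + 1} = -9 + \frac{1679 + T}{1 + T}$)
$y{\left(U{\left(48 \right)} \right)} - D{\left(-1566,-1348 \right)} = \frac{2 \left(835 - 4 \left(- 48^{2}\right)\right)}{1 - 48^{2}} - -1566 = \frac{2 \left(835 - 4 \left(\left(-1\right) 2304\right)\right)}{1 - 2304} + 1566 = \frac{2 \left(835 - -9216\right)}{1 - 2304} + 1566 = \frac{2 \left(835 + 9216\right)}{-2303} + 1566 = 2 \left(- \frac{1}{2303}\right) 10051 + 1566 = - \frac{20102}{2303} + 1566 = \frac{3586396}{2303}$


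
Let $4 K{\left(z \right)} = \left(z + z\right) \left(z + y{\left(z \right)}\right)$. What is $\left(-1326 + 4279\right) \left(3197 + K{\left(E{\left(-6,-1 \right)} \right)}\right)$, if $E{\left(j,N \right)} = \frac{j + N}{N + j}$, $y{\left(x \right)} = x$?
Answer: $9443694$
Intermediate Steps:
$E{\left(j,N \right)} = 1$ ($E{\left(j,N \right)} = \frac{N + j}{N + j} = 1$)
$K{\left(z \right)} = z^{2}$ ($K{\left(z \right)} = \frac{\left(z + z\right) \left(z + z\right)}{4} = \frac{2 z 2 z}{4} = \frac{4 z^{2}}{4} = z^{2}$)
$\left(-1326 + 4279\right) \left(3197 + K{\left(E{\left(-6,-1 \right)} \right)}\right) = \left(-1326 + 4279\right) \left(3197 + 1^{2}\right) = 2953 \left(3197 + 1\right) = 2953 \cdot 3198 = 9443694$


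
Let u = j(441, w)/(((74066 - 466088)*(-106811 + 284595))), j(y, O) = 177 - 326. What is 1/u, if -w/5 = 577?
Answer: 69695239248/149 ≈ 4.6775e+8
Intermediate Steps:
w = -2885 (w = -5*577 = -2885)
j(y, O) = -149
u = 149/69695239248 (u = -149*1/((-106811 + 284595)*(74066 - 466088)) = -149/((-392022*177784)) = -149/(-69695239248) = -149*(-1/69695239248) = 149/69695239248 ≈ 2.1379e-9)
1/u = 1/(149/69695239248) = 69695239248/149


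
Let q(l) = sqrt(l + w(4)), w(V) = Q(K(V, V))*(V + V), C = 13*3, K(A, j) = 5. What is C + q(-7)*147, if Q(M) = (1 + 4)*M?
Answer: 39 + 147*sqrt(193) ≈ 2081.2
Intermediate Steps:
Q(M) = 5*M
C = 39
w(V) = 50*V (w(V) = (5*5)*(V + V) = 25*(2*V) = 50*V)
q(l) = sqrt(200 + l) (q(l) = sqrt(l + 50*4) = sqrt(l + 200) = sqrt(200 + l))
C + q(-7)*147 = 39 + sqrt(200 - 7)*147 = 39 + sqrt(193)*147 = 39 + 147*sqrt(193)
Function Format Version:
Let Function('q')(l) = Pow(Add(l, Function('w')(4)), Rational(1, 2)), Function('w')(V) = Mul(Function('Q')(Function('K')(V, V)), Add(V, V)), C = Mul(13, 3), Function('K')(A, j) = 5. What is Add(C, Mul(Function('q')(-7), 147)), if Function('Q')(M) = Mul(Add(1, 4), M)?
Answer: Add(39, Mul(147, Pow(193, Rational(1, 2)))) ≈ 2081.2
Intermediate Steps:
Function('Q')(M) = Mul(5, M)
C = 39
Function('w')(V) = Mul(50, V) (Function('w')(V) = Mul(Mul(5, 5), Add(V, V)) = Mul(25, Mul(2, V)) = Mul(50, V))
Function('q')(l) = Pow(Add(200, l), Rational(1, 2)) (Function('q')(l) = Pow(Add(l, Mul(50, 4)), Rational(1, 2)) = Pow(Add(l, 200), Rational(1, 2)) = Pow(Add(200, l), Rational(1, 2)))
Add(C, Mul(Function('q')(-7), 147)) = Add(39, Mul(Pow(Add(200, -7), Rational(1, 2)), 147)) = Add(39, Mul(Pow(193, Rational(1, 2)), 147)) = Add(39, Mul(147, Pow(193, Rational(1, 2))))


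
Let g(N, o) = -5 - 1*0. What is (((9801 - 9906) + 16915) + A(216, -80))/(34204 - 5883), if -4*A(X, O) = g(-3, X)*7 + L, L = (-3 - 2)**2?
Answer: 33625/56642 ≈ 0.59364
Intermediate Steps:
g(N, o) = -5 (g(N, o) = -5 + 0 = -5)
L = 25 (L = (-5)**2 = 25)
A(X, O) = 5/2 (A(X, O) = -(-5*7 + 25)/4 = -(-35 + 25)/4 = -1/4*(-10) = 5/2)
(((9801 - 9906) + 16915) + A(216, -80))/(34204 - 5883) = (((9801 - 9906) + 16915) + 5/2)/(34204 - 5883) = ((-105 + 16915) + 5/2)/28321 = (16810 + 5/2)*(1/28321) = (33625/2)*(1/28321) = 33625/56642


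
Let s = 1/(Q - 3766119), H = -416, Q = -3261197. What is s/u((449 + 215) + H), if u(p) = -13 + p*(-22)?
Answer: 1/38432391204 ≈ 2.6020e-11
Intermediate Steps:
u(p) = -13 - 22*p
s = -1/7027316 (s = 1/(-3261197 - 3766119) = 1/(-7027316) = -1/7027316 ≈ -1.4230e-7)
s/u((449 + 215) + H) = -1/(7027316*(-13 - 22*((449 + 215) - 416))) = -1/(7027316*(-13 - 22*(664 - 416))) = -1/(7027316*(-13 - 22*248)) = -1/(7027316*(-13 - 5456)) = -1/7027316/(-5469) = -1/7027316*(-1/5469) = 1/38432391204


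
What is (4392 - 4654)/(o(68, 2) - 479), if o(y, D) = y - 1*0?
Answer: 262/411 ≈ 0.63747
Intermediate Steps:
o(y, D) = y (o(y, D) = y + 0 = y)
(4392 - 4654)/(o(68, 2) - 479) = (4392 - 4654)/(68 - 479) = -262/(-411) = -262*(-1/411) = 262/411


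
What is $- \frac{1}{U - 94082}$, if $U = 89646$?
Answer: $\frac{1}{4436} \approx 0.00022543$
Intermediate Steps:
$- \frac{1}{U - 94082} = - \frac{1}{89646 - 94082} = - \frac{1}{-4436} = \left(-1\right) \left(- \frac{1}{4436}\right) = \frac{1}{4436}$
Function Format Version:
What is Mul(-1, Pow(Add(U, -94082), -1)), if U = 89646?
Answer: Rational(1, 4436) ≈ 0.00022543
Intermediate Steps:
Mul(-1, Pow(Add(U, -94082), -1)) = Mul(-1, Pow(Add(89646, -94082), -1)) = Mul(-1, Pow(-4436, -1)) = Mul(-1, Rational(-1, 4436)) = Rational(1, 4436)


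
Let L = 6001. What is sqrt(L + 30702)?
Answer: 17*sqrt(127) ≈ 191.58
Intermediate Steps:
sqrt(L + 30702) = sqrt(6001 + 30702) = sqrt(36703) = 17*sqrt(127)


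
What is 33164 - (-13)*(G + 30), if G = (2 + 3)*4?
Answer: 33814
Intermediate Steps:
G = 20 (G = 5*4 = 20)
33164 - (-13)*(G + 30) = 33164 - (-13)*(20 + 30) = 33164 - (-13)*50 = 33164 - 1*(-650) = 33164 + 650 = 33814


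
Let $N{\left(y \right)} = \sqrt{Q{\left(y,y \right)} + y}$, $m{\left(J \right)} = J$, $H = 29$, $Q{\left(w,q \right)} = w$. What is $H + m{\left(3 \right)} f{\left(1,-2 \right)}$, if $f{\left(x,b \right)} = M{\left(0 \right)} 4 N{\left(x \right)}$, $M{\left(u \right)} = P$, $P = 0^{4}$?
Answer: $29$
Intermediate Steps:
$P = 0$
$N{\left(y \right)} = \sqrt{2} \sqrt{y}$ ($N{\left(y \right)} = \sqrt{y + y} = \sqrt{2 y} = \sqrt{2} \sqrt{y}$)
$M{\left(u \right)} = 0$
$f{\left(x,b \right)} = 0$ ($f{\left(x,b \right)} = 0 \cdot 4 \sqrt{2} \sqrt{x} = 0 \sqrt{2} \sqrt{x} = 0$)
$H + m{\left(3 \right)} f{\left(1,-2 \right)} = 29 + 3 \cdot 0 = 29 + 0 = 29$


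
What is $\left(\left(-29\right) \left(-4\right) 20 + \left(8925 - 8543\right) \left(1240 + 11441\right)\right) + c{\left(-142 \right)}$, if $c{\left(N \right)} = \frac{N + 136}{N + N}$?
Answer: $\frac{688197607}{142} \approx 4.8465 \cdot 10^{6}$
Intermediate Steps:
$c{\left(N \right)} = \frac{136 + N}{2 N}$
$\left(\left(-29\right) \left(-4\right) 20 + \left(8925 - 8543\right) \left(1240 + 11441\right)\right) + c{\left(-142 \right)} = \left(\left(-29\right) \left(-4\right) 20 + \left(8925 - 8543\right) \left(1240 + 11441\right)\right) + \frac{136 - 142}{2 \left(-142\right)} = \left(116 \cdot 20 + 382 \cdot 12681\right) + \frac{1}{2} \left(- \frac{1}{142}\right) \left(-6\right) = \left(2320 + 4844142\right) + \frac{3}{142} = 4846462 + \frac{3}{142} = \frac{688197607}{142}$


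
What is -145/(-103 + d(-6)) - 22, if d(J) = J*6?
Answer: -2913/139 ≈ -20.957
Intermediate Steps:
d(J) = 6*J
-145/(-103 + d(-6)) - 22 = -145/(-103 + 6*(-6)) - 22 = -145/(-103 - 36) - 22 = -145/(-139) - 22 = -1/139*(-145) - 22 = 145/139 - 22 = -2913/139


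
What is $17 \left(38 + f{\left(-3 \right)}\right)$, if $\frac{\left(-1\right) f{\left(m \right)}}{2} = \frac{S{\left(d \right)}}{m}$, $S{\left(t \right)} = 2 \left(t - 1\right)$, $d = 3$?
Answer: $\frac{2074}{3} \approx 691.33$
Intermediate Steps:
$S{\left(t \right)} = -2 + 2 t$ ($S{\left(t \right)} = 2 \left(-1 + t\right) = -2 + 2 t$)
$f{\left(m \right)} = - \frac{8}{m}$ ($f{\left(m \right)} = - 2 \frac{-2 + 2 \cdot 3}{m} = - 2 \frac{-2 + 6}{m} = - 2 \frac{4}{m} = - \frac{8}{m}$)
$17 \left(38 + f{\left(-3 \right)}\right) = 17 \left(38 - \frac{8}{-3}\right) = 17 \left(38 - - \frac{8}{3}\right) = 17 \left(38 + \frac{8}{3}\right) = 17 \cdot \frac{122}{3} = \frac{2074}{3}$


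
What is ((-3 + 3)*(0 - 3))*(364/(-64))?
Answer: 0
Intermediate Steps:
((-3 + 3)*(0 - 3))*(364/(-64)) = (0*(-3))*(364*(-1/64)) = 0*(-91/16) = 0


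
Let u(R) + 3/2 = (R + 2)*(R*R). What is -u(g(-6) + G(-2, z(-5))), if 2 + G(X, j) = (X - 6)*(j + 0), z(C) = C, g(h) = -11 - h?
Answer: -76227/2 ≈ -38114.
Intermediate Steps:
G(X, j) = -2 + j*(-6 + X) (G(X, j) = -2 + (X - 6)*(j + 0) = -2 + (-6 + X)*j = -2 + j*(-6 + X))
u(R) = -3/2 + R**2*(2 + R) (u(R) = -3/2 + (R + 2)*(R*R) = -3/2 + (2 + R)*R**2 = -3/2 + R**2*(2 + R))
-u(g(-6) + G(-2, z(-5))) = -(-3/2 + ((-11 - 1*(-6)) + (-2 - 6*(-5) - 2*(-5)))**3 + 2*((-11 - 1*(-6)) + (-2 - 6*(-5) - 2*(-5)))**2) = -(-3/2 + ((-11 + 6) + (-2 + 30 + 10))**3 + 2*((-11 + 6) + (-2 + 30 + 10))**2) = -(-3/2 + (-5 + 38)**3 + 2*(-5 + 38)**2) = -(-3/2 + 33**3 + 2*33**2) = -(-3/2 + 35937 + 2*1089) = -(-3/2 + 35937 + 2178) = -1*76227/2 = -76227/2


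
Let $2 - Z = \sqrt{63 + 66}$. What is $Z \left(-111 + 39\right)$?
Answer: $-144 + 72 \sqrt{129} \approx 673.76$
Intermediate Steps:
$Z = 2 - \sqrt{129}$ ($Z = 2 - \sqrt{63 + 66} = 2 - \sqrt{129} \approx -9.3578$)
$Z \left(-111 + 39\right) = \left(2 - \sqrt{129}\right) \left(-111 + 39\right) = \left(2 - \sqrt{129}\right) \left(-72\right) = -144 + 72 \sqrt{129}$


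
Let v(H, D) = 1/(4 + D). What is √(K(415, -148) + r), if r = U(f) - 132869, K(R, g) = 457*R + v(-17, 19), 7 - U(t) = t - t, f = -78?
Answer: 8*√469430/23 ≈ 238.31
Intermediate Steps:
U(t) = 7 (U(t) = 7 - (t - t) = 7 - 1*0 = 7 + 0 = 7)
K(R, g) = 1/23 + 457*R (K(R, g) = 457*R + 1/(4 + 19) = 457*R + 1/23 = 1/23 + 457*R)
r = -132862 (r = 7 - 132869 = -132862)
√(K(415, -148) + r) = √((1/23 + 457*415) - 132862) = √((1/23 + 189655) - 132862) = √(4362066/23 - 132862) = √(1306240/23) = 8*√469430/23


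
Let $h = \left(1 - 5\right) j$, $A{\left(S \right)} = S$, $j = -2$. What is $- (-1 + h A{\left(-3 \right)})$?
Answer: $25$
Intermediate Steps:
$h = 8$ ($h = \left(1 - 5\right) \left(-2\right) = \left(-4\right) \left(-2\right) = 8$)
$- (-1 + h A{\left(-3 \right)}) = - (-1 + 8 \left(-3\right)) = - (-1 - 24) = \left(-1\right) \left(-25\right) = 25$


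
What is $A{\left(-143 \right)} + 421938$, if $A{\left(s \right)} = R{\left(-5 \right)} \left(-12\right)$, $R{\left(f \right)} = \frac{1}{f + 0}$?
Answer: $\frac{2109702}{5} \approx 4.2194 \cdot 10^{5}$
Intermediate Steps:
$R{\left(f \right)} = \frac{1}{f}$
$A{\left(s \right)} = \frac{12}{5}$ ($A{\left(s \right)} = \frac{1}{-5} \left(-12\right) = \left(- \frac{1}{5}\right) \left(-12\right) = \frac{12}{5}$)
$A{\left(-143 \right)} + 421938 = \frac{12}{5} + 421938 = \frac{2109702}{5}$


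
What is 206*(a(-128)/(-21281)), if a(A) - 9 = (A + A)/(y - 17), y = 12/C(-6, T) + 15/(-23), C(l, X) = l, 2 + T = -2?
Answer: -512734/2404753 ≈ -0.21322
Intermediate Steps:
T = -4 (T = -2 - 2 = -4)
y = -61/23 (y = 12/(-6) + 15/(-23) = 12*(-⅙) + 15*(-1/23) = -2 - 15/23 = -61/23 ≈ -2.6522)
a(A) = 9 - 23*A/226 (a(A) = 9 + (A + A)/(-61/23 - 17) = 9 + (2*A)/(-452/23) = 9 + (2*A)*(-23/452) = 9 - 23*A/226)
206*(a(-128)/(-21281)) = 206*((9 - 23/226*(-128))/(-21281)) = 206*((9 + 1472/113)*(-1/21281)) = 206*((2489/113)*(-1/21281)) = 206*(-2489/2404753) = -512734/2404753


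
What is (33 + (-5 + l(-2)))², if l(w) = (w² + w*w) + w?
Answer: 1156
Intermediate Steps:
l(w) = w + 2*w² (l(w) = (w² + w²) + w = 2*w² + w = w + 2*w²)
(33 + (-5 + l(-2)))² = (33 + (-5 - 2*(1 + 2*(-2))))² = (33 + (-5 - 2*(1 - 4)))² = (33 + (-5 - 2*(-3)))² = (33 + (-5 + 6))² = (33 + 1)² = 34² = 1156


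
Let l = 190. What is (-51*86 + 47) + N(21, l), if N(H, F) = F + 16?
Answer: -4133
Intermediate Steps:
N(H, F) = 16 + F
(-51*86 + 47) + N(21, l) = (-51*86 + 47) + (16 + 190) = (-4386 + 47) + 206 = -4339 + 206 = -4133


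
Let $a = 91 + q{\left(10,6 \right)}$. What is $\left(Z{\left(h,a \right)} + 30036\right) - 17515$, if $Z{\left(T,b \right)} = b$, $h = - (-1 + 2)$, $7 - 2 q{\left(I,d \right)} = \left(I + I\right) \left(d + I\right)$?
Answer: $\frac{24911}{2} \approx 12456.0$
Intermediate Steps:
$q{\left(I,d \right)} = \frac{7}{2} - I \left(I + d\right)$ ($q{\left(I,d \right)} = \frac{7}{2} - \frac{\left(I + I\right) \left(d + I\right)}{2} = \frac{7}{2} - \frac{2 I \left(I + d\right)}{2} = \frac{7}{2} - I \left(I + d\right)$)
$h = -1$ ($h = \left(-1\right) 1 = -1$)
$a = - \frac{131}{2}$ ($a = 91 - \left(\frac{193}{2} + 60\right) = 91 - \frac{313}{2} = - \frac{131}{2} \approx -65.5$)
$\left(Z{\left(h,a \right)} + 30036\right) - 17515 = \left(- \frac{131}{2} + 30036\right) - 17515 = \frac{59941}{2} - 17515 = \frac{24911}{2}$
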